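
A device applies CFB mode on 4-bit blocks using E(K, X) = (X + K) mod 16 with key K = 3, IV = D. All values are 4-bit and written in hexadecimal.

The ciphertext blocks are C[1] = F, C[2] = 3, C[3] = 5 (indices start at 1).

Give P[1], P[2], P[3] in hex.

P[1] = F, P[2] = 1, P[3] = 3

CFB decryption: P_i = C_i ⊕ E(K, C_{i−1}), with C_{0} = IV.
P[1]: E(K, D) = 0; F ⊕ 0 = F.
P[2]: E(K, F) = 2; 3 ⊕ 2 = 1.
P[3]: E(K, 3) = 6; 5 ⊕ 6 = 3.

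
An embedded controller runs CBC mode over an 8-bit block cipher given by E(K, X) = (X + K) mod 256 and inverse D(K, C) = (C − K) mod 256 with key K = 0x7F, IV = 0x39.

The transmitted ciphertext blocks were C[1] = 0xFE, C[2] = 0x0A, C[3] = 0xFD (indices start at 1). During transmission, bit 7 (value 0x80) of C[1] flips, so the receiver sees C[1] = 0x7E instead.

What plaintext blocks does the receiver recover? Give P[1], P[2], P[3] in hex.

P[1] = 0xC6, P[2] = 0xF5, P[3] = 0x74

CBC decryption: P_i = D(K, C_i) ⊕ C_{i−1}, with C_{0} = IV.
Only C[1] changed, to 0x7E. In CBC, a change in C_i garbles P_i and flips the same bit in P_{i+1}. Decrypting the received ciphertext:
P[1]: D(K, 0x7E) = 0xFF; 0xFF ⊕ 0x39 = 0xC6.
P[2]: D(K, 0x0A) = 0x8B; 0x8B ⊕ 0x7E = 0xF5.
P[3]: D(K, 0xFD) = 0x7E; 0x7E ⊕ 0x0A = 0x74.
Blocks that differ from the original plaintext: P[1], P[2].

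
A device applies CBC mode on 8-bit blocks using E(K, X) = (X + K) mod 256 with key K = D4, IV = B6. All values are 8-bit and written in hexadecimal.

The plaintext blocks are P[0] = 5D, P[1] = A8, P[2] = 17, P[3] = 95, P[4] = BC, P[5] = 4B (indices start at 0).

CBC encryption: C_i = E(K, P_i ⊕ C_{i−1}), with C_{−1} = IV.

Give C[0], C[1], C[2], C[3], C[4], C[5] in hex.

C[0] = BF, C[1] = EB, C[2] = D0, C[3] = 19, C[4] = 79, C[5] = 06

C[0]: P[0] ⊕ B6 = EB; E(K, EB) = BF.
C[1]: P[1] ⊕ BF = 17; E(K, 17) = EB.
C[2]: P[2] ⊕ EB = FC; E(K, FC) = D0.
C[3]: P[3] ⊕ D0 = 45; E(K, 45) = 19.
C[4]: P[4] ⊕ 19 = A5; E(K, A5) = 79.
C[5]: P[5] ⊕ 79 = 32; E(K, 32) = 06.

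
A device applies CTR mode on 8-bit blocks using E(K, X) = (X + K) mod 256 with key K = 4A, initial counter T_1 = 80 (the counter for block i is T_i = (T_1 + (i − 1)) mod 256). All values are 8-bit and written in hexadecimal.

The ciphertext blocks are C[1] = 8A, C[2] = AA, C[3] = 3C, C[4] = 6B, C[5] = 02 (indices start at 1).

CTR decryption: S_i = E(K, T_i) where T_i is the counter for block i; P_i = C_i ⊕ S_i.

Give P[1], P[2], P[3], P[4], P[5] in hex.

P[1]: T = 80, S = E(K, T) = CA; 8A ⊕ CA = 40.
P[2]: T = 81, S = E(K, T) = CB; AA ⊕ CB = 61.
P[3]: T = 82, S = E(K, T) = CC; 3C ⊕ CC = F0.
P[4]: T = 83, S = E(K, T) = CD; 6B ⊕ CD = A6.
P[5]: T = 84, S = E(K, T) = CE; 02 ⊕ CE = CC.

P[1] = 40, P[2] = 61, P[3] = F0, P[4] = A6, P[5] = CC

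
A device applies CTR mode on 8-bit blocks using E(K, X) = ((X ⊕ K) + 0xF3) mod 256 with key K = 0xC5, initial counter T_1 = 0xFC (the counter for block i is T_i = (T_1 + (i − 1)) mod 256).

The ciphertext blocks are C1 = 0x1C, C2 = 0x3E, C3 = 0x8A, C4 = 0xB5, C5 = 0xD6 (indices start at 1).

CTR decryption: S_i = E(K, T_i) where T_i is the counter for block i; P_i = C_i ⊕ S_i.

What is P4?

P4 = 0x98

P4: T = 0xFF, S = E(K, T) = 0x2D; 0xB5 ⊕ 0x2D = 0x98.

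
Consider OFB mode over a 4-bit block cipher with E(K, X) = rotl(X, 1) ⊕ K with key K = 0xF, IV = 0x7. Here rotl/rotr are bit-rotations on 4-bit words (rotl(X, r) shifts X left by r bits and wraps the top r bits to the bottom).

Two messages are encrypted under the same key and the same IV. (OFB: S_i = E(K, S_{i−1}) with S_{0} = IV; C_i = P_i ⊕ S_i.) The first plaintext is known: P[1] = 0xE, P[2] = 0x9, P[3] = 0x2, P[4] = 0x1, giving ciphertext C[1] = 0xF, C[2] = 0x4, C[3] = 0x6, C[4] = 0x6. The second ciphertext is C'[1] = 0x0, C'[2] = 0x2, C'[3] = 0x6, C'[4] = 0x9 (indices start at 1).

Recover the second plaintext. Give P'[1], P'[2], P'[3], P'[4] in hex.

P'[1] = 0x1, P'[2] = 0xF, P'[3] = 0x2, P'[4] = 0xE

In OFB with a reused IV, both messages share the same keystream S_i, so C_i ⊕ C'_i = P_i ⊕ P'_i and thus P'_i = P_i ⊕ C_i ⊕ C'_i.
P'[1]: 0xE ⊕ 0xF ⊕ 0x0 = 0x1.
P'[2]: 0x9 ⊕ 0x4 ⊕ 0x2 = 0xF.
P'[3]: 0x2 ⊕ 0x6 ⊕ 0x6 = 0x2.
P'[4]: 0x1 ⊕ 0x6 ⊕ 0x9 = 0xE.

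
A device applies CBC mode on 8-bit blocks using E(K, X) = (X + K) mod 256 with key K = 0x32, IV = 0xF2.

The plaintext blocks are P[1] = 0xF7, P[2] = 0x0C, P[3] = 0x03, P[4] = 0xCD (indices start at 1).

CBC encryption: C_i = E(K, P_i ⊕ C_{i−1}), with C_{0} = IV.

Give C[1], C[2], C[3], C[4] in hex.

C[1]: P[1] ⊕ 0xF2 = 0x05; E(K, 0x05) = 0x37.
C[2]: P[2] ⊕ 0x37 = 0x3B; E(K, 0x3B) = 0x6D.
C[3]: P[3] ⊕ 0x6D = 0x6E; E(K, 0x6E) = 0xA0.
C[4]: P[4] ⊕ 0xA0 = 0x6D; E(K, 0x6D) = 0x9F.

C[1] = 0x37, C[2] = 0x6D, C[3] = 0xA0, C[4] = 0x9F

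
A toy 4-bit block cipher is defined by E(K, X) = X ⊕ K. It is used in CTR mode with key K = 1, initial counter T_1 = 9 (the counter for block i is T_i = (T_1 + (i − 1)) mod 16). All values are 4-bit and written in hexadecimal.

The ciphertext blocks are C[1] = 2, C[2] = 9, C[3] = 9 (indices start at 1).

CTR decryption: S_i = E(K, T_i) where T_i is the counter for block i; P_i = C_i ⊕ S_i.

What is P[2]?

P[2] = 2

P[2]: T = A, S = E(K, T) = B; 9 ⊕ B = 2.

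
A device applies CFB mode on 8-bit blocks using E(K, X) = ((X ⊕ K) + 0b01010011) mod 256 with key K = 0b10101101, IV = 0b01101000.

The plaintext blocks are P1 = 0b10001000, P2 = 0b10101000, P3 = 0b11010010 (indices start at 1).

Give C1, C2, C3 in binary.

CFB encryption: C_i = P_i ⊕ E(K, C_{i−1}), with C_{0} = IV.
C1: E(K, 0b01101000) = 0b00011000; 0b10001000 ⊕ 0b00011000 = 0b10010000.
C2: E(K, 0b10010000) = 0b10010000; 0b10101000 ⊕ 0b10010000 = 0b00111000.
C3: E(K, 0b00111000) = 0b11101000; 0b11010010 ⊕ 0b11101000 = 0b00111010.

C1 = 0b10010000, C2 = 0b00111000, C3 = 0b00111010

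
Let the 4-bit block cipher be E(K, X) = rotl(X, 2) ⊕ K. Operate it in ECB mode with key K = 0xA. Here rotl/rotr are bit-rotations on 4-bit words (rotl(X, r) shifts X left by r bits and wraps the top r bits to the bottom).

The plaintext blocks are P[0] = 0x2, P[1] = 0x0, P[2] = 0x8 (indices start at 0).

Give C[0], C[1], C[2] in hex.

ECB encryption: C_i = E(K, P_i).
C[0]: E(K, 0x2) = 0x2.
C[1]: E(K, 0x0) = 0xA.
C[2]: E(K, 0x8) = 0x8.

C[0] = 0x2, C[1] = 0xA, C[2] = 0x8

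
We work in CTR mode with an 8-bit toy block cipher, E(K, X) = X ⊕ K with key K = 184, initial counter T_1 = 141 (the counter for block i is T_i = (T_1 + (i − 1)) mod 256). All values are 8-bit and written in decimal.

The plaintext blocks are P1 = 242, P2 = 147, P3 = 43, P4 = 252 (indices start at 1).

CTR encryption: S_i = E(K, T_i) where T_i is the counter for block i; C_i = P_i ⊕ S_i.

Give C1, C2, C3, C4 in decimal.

C1: T = 141, S = E(K, T) = 53; 242 ⊕ 53 = 199.
C2: T = 142, S = E(K, T) = 54; 147 ⊕ 54 = 165.
C3: T = 143, S = E(K, T) = 55; 43 ⊕ 55 = 28.
C4: T = 144, S = E(K, T) = 40; 252 ⊕ 40 = 212.

C1 = 199, C2 = 165, C3 = 28, C4 = 212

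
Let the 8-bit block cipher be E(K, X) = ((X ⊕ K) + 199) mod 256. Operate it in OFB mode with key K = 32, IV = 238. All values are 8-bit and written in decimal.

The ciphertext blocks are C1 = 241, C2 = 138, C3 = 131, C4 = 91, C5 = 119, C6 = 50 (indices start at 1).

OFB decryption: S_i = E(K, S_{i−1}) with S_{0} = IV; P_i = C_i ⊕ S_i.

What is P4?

P1: S = E(K, 238) = 149; 241 ⊕ 149 = 100.
P2: S = E(K, 149) = 124; 138 ⊕ 124 = 246.
P3: S = E(K, 124) = 35; 131 ⊕ 35 = 160.
P4: S = E(K, 35) = 202; 91 ⊕ 202 = 145.

P4 = 145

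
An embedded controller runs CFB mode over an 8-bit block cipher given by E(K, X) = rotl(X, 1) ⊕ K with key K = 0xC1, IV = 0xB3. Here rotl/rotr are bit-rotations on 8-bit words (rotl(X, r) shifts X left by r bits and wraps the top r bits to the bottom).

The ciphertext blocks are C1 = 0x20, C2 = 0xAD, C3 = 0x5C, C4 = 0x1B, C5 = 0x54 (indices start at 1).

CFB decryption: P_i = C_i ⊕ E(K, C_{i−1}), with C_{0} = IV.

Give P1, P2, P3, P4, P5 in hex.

P1: E(K, 0xB3) = 0xA6; 0x20 ⊕ 0xA6 = 0x86.
P2: E(K, 0x20) = 0x81; 0xAD ⊕ 0x81 = 0x2C.
P3: E(K, 0xAD) = 0x9A; 0x5C ⊕ 0x9A = 0xC6.
P4: E(K, 0x5C) = 0x79; 0x1B ⊕ 0x79 = 0x62.
P5: E(K, 0x1B) = 0xF7; 0x54 ⊕ 0xF7 = 0xA3.

P1 = 0x86, P2 = 0x2C, P3 = 0xC6, P4 = 0x62, P5 = 0xA3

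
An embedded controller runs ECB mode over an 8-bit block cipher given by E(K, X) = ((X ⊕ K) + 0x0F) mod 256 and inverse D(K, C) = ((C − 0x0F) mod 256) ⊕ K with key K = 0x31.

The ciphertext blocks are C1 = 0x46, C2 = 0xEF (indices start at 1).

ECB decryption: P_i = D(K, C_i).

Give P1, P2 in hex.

P1: D(K, 0x46) = 0x06.
P2: D(K, 0xEF) = 0xD1.

P1 = 0x06, P2 = 0xD1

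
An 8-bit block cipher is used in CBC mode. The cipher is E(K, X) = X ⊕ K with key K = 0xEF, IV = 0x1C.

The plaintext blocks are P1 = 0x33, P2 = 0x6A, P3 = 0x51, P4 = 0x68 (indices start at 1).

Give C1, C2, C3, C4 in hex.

C1 = 0xC0, C2 = 0x45, C3 = 0xFB, C4 = 0x7C

CBC encryption: C_i = E(K, P_i ⊕ C_{i−1}), with C_{0} = IV.
C1: P1 ⊕ 0x1C = 0x2F; E(K, 0x2F) = 0xC0.
C2: P2 ⊕ 0xC0 = 0xAA; E(K, 0xAA) = 0x45.
C3: P3 ⊕ 0x45 = 0x14; E(K, 0x14) = 0xFB.
C4: P4 ⊕ 0xFB = 0x93; E(K, 0x93) = 0x7C.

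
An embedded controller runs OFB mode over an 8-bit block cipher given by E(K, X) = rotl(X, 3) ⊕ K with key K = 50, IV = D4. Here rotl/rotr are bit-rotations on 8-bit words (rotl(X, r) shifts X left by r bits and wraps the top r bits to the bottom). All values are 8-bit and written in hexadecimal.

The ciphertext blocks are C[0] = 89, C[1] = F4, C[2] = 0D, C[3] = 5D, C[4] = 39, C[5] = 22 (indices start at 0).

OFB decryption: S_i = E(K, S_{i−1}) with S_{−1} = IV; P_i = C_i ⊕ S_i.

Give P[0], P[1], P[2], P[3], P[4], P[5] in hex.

P[0]: S = E(K, D4) = F6; 89 ⊕ F6 = 7F.
P[1]: S = E(K, F6) = E7; F4 ⊕ E7 = 13.
P[2]: S = E(K, E7) = 6F; 0D ⊕ 6F = 62.
P[3]: S = E(K, 6F) = 2B; 5D ⊕ 2B = 76.
P[4]: S = E(K, 2B) = 09; 39 ⊕ 09 = 30.
P[5]: S = E(K, 09) = 18; 22 ⊕ 18 = 3A.

P[0] = 7F, P[1] = 13, P[2] = 62, P[3] = 76, P[4] = 30, P[5] = 3A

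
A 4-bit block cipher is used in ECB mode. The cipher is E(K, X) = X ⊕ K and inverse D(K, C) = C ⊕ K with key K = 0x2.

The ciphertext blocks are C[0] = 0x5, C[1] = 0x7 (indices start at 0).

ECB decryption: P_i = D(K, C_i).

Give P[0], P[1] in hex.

P[0]: D(K, 0x5) = 0x7.
P[1]: D(K, 0x7) = 0x5.

P[0] = 0x7, P[1] = 0x5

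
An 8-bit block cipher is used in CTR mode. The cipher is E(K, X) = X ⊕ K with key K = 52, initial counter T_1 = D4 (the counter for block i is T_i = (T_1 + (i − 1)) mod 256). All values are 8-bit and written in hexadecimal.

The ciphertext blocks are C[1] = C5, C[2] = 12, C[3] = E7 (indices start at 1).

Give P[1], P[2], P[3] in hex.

P[1] = 43, P[2] = 95, P[3] = 63

CTR decryption: S_i = E(K, T_i) where T_i is the counter for block i; P_i = C_i ⊕ S_i.
P[1]: T = D4, S = E(K, T) = 86; C5 ⊕ 86 = 43.
P[2]: T = D5, S = E(K, T) = 87; 12 ⊕ 87 = 95.
P[3]: T = D6, S = E(K, T) = 84; E7 ⊕ 84 = 63.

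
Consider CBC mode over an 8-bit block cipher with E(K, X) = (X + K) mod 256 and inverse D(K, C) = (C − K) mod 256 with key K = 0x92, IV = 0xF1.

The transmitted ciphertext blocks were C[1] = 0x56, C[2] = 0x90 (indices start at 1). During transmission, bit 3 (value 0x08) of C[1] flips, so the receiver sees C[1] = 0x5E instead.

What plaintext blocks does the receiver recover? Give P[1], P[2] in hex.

CBC decryption: P_i = D(K, C_i) ⊕ C_{i−1}, with C_{0} = IV.
Only C[1] changed, to 0x5E. In CBC, a change in C_i garbles P_i and flips the same bit in P_{i+1}. Decrypting the received ciphertext:
P[1]: D(K, 0x5E) = 0xCC; 0xCC ⊕ 0xF1 = 0x3D.
P[2]: D(K, 0x90) = 0xFE; 0xFE ⊕ 0x5E = 0xA0.
Blocks that differ from the original plaintext: P[1], P[2].

P[1] = 0x3D, P[2] = 0xA0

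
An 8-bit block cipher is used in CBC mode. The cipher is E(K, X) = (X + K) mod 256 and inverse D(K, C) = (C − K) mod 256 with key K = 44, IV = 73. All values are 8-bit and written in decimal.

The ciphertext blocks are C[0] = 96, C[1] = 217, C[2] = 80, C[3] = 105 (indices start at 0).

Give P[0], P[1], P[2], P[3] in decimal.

P[0] = 125, P[1] = 205, P[2] = 253, P[3] = 109

CBC decryption: P_i = D(K, C_i) ⊕ C_{i−1}, with C_{−1} = IV.
P[0]: D(K, 96) = 52; 52 ⊕ 73 = 125.
P[1]: D(K, 217) = 173; 173 ⊕ 96 = 205.
P[2]: D(K, 80) = 36; 36 ⊕ 217 = 253.
P[3]: D(K, 105) = 61; 61 ⊕ 80 = 109.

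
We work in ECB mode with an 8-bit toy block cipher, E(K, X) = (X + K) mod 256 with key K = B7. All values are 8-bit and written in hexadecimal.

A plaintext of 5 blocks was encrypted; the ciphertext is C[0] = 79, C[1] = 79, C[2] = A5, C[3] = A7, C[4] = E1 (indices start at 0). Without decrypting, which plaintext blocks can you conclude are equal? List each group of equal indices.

ECB encrypts each block independently with the same key, so equal ciphertext blocks imply equal plaintext blocks.
C[0] = C[1] = 79, so P[0] = P[1].

P[0] = P[1]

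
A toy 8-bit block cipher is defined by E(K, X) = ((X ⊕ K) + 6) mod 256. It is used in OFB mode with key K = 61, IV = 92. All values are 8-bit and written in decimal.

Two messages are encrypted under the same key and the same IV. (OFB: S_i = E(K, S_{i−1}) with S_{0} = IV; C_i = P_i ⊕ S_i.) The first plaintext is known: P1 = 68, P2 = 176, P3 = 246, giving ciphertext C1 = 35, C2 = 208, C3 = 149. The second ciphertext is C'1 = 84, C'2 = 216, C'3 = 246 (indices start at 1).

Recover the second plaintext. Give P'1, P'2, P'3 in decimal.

In OFB with a reused IV, both messages share the same keystream S_i, so C_i ⊕ C'_i = P_i ⊕ P'_i and thus P'_i = P_i ⊕ C_i ⊕ C'_i.
P'1: 68 ⊕ 35 ⊕ 84 = 51.
P'2: 176 ⊕ 208 ⊕ 216 = 184.
P'3: 246 ⊕ 149 ⊕ 246 = 149.

P'1 = 51, P'2 = 184, P'3 = 149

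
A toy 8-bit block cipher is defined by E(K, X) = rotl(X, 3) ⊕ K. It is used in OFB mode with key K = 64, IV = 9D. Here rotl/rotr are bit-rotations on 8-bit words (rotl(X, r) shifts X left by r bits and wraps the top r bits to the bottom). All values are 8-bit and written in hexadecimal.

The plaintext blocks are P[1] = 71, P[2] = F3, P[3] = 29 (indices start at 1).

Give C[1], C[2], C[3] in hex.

C[1] = F9, C[2] = D3, C[3] = 4C

OFB encryption: S_i = E(K, S_{i−1}) with S_{0} = IV; C_i = P_i ⊕ S_i.
C[1]: S = E(K, 9D) = 88; 71 ⊕ 88 = F9.
C[2]: S = E(K, 88) = 20; F3 ⊕ 20 = D3.
C[3]: S = E(K, 20) = 65; 29 ⊕ 65 = 4C.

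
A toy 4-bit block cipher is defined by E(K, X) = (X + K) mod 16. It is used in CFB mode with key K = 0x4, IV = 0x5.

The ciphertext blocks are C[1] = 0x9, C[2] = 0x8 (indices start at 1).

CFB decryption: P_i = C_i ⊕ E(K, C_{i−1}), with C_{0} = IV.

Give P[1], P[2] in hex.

P[1]: E(K, 0x5) = 0x9; 0x9 ⊕ 0x9 = 0x0.
P[2]: E(K, 0x9) = 0xD; 0x8 ⊕ 0xD = 0x5.

P[1] = 0x0, P[2] = 0x5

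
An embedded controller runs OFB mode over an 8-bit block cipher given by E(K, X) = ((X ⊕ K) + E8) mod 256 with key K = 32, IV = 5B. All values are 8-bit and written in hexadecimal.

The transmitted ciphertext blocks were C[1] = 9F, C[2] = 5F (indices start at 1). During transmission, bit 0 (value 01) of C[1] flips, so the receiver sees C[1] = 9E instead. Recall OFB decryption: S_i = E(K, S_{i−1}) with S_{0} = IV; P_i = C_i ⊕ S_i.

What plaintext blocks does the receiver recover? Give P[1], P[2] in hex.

Only C[1] changed, to 9E. In OFB, a change in C_i flips the same bit in P_i only; the keystream is unaffected. Decrypting the received ciphertext:
P[1]: S = E(K, 5B) = 51; 9E ⊕ 51 = CF.
P[2]: S = E(K, 51) = 4B; 5F ⊕ 4B = 14.
Blocks that differ from the original plaintext: P[1].

P[1] = CF, P[2] = 14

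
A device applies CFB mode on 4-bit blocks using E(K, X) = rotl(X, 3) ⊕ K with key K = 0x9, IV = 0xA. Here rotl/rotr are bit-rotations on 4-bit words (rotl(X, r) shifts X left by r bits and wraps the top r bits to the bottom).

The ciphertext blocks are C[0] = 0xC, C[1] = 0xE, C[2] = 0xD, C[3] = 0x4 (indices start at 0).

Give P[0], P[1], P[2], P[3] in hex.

CFB decryption: P_i = C_i ⊕ E(K, C_{i−1}), with C_{−1} = IV.
P[0]: E(K, 0xA) = 0xC; 0xC ⊕ 0xC = 0x0.
P[1]: E(K, 0xC) = 0xF; 0xE ⊕ 0xF = 0x1.
P[2]: E(K, 0xE) = 0xE; 0xD ⊕ 0xE = 0x3.
P[3]: E(K, 0xD) = 0x7; 0x4 ⊕ 0x7 = 0x3.

P[0] = 0x0, P[1] = 0x1, P[2] = 0x3, P[3] = 0x3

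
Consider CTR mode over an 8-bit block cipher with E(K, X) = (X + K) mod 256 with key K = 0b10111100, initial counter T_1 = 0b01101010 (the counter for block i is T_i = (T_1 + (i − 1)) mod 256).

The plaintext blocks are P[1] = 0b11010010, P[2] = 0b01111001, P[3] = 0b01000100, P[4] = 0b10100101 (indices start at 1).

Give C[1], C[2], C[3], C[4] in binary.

CTR encryption: S_i = E(K, T_i) where T_i is the counter for block i; C_i = P_i ⊕ S_i.
C[1]: T = 0b01101010, S = E(K, T) = 0b00100110; 0b11010010 ⊕ 0b00100110 = 0b11110100.
C[2]: T = 0b01101011, S = E(K, T) = 0b00100111; 0b01111001 ⊕ 0b00100111 = 0b01011110.
C[3]: T = 0b01101100, S = E(K, T) = 0b00101000; 0b01000100 ⊕ 0b00101000 = 0b01101100.
C[4]: T = 0b01101101, S = E(K, T) = 0b00101001; 0b10100101 ⊕ 0b00101001 = 0b10001100.

C[1] = 0b11110100, C[2] = 0b01011110, C[3] = 0b01101100, C[4] = 0b10001100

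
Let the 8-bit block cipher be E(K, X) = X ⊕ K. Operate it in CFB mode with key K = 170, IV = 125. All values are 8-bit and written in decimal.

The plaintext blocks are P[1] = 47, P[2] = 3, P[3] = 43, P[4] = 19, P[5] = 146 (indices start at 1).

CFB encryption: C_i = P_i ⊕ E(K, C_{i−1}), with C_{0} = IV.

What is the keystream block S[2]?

C[1]: E(K, 125) = 215; 47 ⊕ 215 = 248.
C[2]: E(K, 248) = 82; 3 ⊕ 82 = 81.
So S[2] = 82.

82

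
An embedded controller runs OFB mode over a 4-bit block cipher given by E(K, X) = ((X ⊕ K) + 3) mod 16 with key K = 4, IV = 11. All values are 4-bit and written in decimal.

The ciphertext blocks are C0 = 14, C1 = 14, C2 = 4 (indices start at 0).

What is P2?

P2 = 4

OFB decryption: S_i = E(K, S_{i−1}) with S_{−1} = IV; P_i = C_i ⊕ S_i.
P0: S = E(K, 11) = 2; 14 ⊕ 2 = 12.
P1: S = E(K, 2) = 9; 14 ⊕ 9 = 7.
P2: S = E(K, 9) = 0; 4 ⊕ 0 = 4.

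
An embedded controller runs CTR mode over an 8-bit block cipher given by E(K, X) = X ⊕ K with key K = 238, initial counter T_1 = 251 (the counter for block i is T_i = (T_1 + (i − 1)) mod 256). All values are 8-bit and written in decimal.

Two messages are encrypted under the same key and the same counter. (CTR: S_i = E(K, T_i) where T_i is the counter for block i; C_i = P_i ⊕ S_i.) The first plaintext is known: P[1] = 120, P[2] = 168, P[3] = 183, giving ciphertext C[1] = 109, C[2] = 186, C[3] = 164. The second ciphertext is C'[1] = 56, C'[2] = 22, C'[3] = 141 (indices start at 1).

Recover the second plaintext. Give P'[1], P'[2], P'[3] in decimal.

P'[1] = 45, P'[2] = 4, P'[3] = 158

In CTR with a reused counter, both messages share the same keystream S_i, so C_i ⊕ C'_i = P_i ⊕ P'_i and thus P'_i = P_i ⊕ C_i ⊕ C'_i.
P'[1]: 120 ⊕ 109 ⊕ 56 = 45.
P'[2]: 168 ⊕ 186 ⊕ 22 = 4.
P'[3]: 183 ⊕ 164 ⊕ 141 = 158.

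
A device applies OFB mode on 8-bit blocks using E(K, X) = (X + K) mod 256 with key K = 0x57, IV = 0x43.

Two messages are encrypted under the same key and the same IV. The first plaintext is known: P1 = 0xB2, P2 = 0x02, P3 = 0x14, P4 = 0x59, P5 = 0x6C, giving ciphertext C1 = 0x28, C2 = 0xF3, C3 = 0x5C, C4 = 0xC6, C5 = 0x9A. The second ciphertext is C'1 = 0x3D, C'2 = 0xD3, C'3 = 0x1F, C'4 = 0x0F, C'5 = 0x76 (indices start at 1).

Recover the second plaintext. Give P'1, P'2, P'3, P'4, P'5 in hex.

P'1 = 0xA7, P'2 = 0x22, P'3 = 0x57, P'4 = 0x90, P'5 = 0x80

In OFB with a reused IV, both messages share the same keystream S_i, so C_i ⊕ C'_i = P_i ⊕ P'_i and thus P'_i = P_i ⊕ C_i ⊕ C'_i.
P'1: 0xB2 ⊕ 0x28 ⊕ 0x3D = 0xA7.
P'2: 0x02 ⊕ 0xF3 ⊕ 0xD3 = 0x22.
P'3: 0x14 ⊕ 0x5C ⊕ 0x1F = 0x57.
P'4: 0x59 ⊕ 0xC6 ⊕ 0x0F = 0x90.
P'5: 0x6C ⊕ 0x9A ⊕ 0x76 = 0x80.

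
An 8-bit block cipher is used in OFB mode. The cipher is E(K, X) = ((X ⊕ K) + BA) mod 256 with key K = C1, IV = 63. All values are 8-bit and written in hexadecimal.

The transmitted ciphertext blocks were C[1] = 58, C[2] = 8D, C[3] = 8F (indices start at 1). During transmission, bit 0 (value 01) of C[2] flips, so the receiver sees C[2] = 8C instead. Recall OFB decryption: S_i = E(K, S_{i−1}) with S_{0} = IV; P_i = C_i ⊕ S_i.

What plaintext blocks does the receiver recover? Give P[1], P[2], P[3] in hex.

Only C[2] changed, to 8C. In OFB, a change in C_i flips the same bit in P_i only; the keystream is unaffected. Decrypting the received ciphertext:
P[1]: S = E(K, 63) = 5C; 58 ⊕ 5C = 04.
P[2]: S = E(K, 5C) = 57; 8C ⊕ 57 = DB.
P[3]: S = E(K, 57) = 50; 8F ⊕ 50 = DF.
Blocks that differ from the original plaintext: P[2].

P[1] = 04, P[2] = DB, P[3] = DF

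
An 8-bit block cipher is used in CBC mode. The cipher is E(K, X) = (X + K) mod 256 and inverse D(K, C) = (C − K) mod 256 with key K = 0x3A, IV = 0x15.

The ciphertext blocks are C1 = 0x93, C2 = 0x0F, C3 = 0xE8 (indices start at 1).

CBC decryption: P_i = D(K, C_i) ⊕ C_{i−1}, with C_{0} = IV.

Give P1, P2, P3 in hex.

P1 = 0x4C, P2 = 0x46, P3 = 0xA1

P1: D(K, 0x93) = 0x59; 0x59 ⊕ 0x15 = 0x4C.
P2: D(K, 0x0F) = 0xD5; 0xD5 ⊕ 0x93 = 0x46.
P3: D(K, 0xE8) = 0xAE; 0xAE ⊕ 0x0F = 0xA1.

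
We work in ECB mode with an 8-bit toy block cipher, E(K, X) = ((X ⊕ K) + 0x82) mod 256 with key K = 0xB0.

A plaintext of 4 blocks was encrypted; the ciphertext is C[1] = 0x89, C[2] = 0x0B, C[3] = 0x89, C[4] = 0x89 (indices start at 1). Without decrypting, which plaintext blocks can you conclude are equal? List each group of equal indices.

P[1] = P[3] = P[4]

ECB encrypts each block independently with the same key, so equal ciphertext blocks imply equal plaintext blocks.
C[1] = C[3] = C[4] = 0x89, so P[1] = P[3] = P[4].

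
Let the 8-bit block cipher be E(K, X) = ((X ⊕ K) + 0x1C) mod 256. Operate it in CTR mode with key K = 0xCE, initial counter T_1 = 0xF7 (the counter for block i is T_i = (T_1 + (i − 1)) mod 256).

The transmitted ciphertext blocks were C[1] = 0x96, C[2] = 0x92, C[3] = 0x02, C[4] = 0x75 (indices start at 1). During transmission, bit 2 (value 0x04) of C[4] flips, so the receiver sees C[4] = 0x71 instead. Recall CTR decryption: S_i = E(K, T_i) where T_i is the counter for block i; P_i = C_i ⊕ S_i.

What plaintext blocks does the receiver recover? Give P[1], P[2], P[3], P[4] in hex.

P[1] = 0xC3, P[2] = 0xC0, P[3] = 0x51, P[4] = 0x21

Only C[4] changed, to 0x71. In CTR, a change in C_i flips the same bit in P_i only; the keystream is unaffected. Decrypting the received ciphertext:
P[1]: T = 0xF7, S = E(K, T) = 0x55; 0x96 ⊕ 0x55 = 0xC3.
P[2]: T = 0xF8, S = E(K, T) = 0x52; 0x92 ⊕ 0x52 = 0xC0.
P[3]: T = 0xF9, S = E(K, T) = 0x53; 0x02 ⊕ 0x53 = 0x51.
P[4]: T = 0xFA, S = E(K, T) = 0x50; 0x71 ⊕ 0x50 = 0x21.
Blocks that differ from the original plaintext: P[4].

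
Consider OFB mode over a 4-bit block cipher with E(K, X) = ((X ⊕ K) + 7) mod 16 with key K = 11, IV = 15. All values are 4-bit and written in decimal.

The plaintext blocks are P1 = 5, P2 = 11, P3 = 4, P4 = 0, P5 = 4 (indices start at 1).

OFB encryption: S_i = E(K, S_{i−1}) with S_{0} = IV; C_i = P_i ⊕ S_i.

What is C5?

C5 = 15

C1: S = E(K, 15) = 11; 5 ⊕ 11 = 14.
C2: S = E(K, 11) = 7; 11 ⊕ 7 = 12.
C3: S = E(K, 7) = 3; 4 ⊕ 3 = 7.
C4: S = E(K, 3) = 15; 0 ⊕ 15 = 15.
C5: S = E(K, 15) = 11; 4 ⊕ 11 = 15.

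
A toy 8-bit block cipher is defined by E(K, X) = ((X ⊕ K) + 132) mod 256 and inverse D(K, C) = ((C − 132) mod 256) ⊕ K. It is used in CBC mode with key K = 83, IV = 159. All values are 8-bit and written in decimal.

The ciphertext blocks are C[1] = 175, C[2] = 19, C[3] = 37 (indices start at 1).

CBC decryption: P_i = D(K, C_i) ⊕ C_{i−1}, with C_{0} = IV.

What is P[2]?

P[2] = 115

P[2]: D(K, 19) = 220; 220 ⊕ 175 = 115.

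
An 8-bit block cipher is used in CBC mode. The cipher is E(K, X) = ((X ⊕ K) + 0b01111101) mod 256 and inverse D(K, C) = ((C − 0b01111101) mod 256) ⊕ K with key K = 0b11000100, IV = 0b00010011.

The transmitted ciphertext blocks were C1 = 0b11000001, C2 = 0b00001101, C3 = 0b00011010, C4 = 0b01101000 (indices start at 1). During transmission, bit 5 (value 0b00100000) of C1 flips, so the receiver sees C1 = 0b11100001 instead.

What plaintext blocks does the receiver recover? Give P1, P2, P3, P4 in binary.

P1 = 0b10110011, P2 = 0b10110101, P3 = 0b01010100, P4 = 0b00110101

CBC decryption: P_i = D(K, C_i) ⊕ C_{i−1}, with C_{0} = IV.
Only C1 changed, to 0b11100001. In CBC, a change in C_i garbles P_i and flips the same bit in P_{i+1}. Decrypting the received ciphertext:
P1: D(K, 0b11100001) = 0b10100000; 0b10100000 ⊕ 0b00010011 = 0b10110011.
P2: D(K, 0b00001101) = 0b01010100; 0b01010100 ⊕ 0b11100001 = 0b10110101.
P3: D(K, 0b00011010) = 0b01011001; 0b01011001 ⊕ 0b00001101 = 0b01010100.
P4: D(K, 0b01101000) = 0b00101111; 0b00101111 ⊕ 0b00011010 = 0b00110101.
Blocks that differ from the original plaintext: P1, P2.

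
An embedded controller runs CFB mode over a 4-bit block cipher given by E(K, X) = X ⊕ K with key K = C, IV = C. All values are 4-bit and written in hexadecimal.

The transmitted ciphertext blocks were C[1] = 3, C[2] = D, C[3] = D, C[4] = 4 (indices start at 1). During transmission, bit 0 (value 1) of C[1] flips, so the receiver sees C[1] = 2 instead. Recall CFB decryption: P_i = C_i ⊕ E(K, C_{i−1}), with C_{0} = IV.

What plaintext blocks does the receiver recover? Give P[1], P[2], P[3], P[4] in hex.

P[1] = 2, P[2] = 3, P[3] = C, P[4] = 5

Only C[1] changed, to 2. In CFB, a change in C_i flips the same bit in P_i and garbles P_{i+1}. Decrypting the received ciphertext:
P[1]: E(K, C) = 0; 2 ⊕ 0 = 2.
P[2]: E(K, 2) = E; D ⊕ E = 3.
P[3]: E(K, D) = 1; D ⊕ 1 = C.
P[4]: E(K, D) = 1; 4 ⊕ 1 = 5.
Blocks that differ from the original plaintext: P[1], P[2].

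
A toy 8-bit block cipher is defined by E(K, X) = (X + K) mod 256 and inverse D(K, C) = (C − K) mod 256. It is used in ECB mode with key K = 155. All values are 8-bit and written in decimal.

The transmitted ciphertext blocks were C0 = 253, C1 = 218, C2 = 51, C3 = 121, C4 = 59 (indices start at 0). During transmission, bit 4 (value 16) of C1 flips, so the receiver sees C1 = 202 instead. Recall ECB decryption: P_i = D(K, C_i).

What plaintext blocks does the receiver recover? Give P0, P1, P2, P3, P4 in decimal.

P0 = 98, P1 = 47, P2 = 152, P3 = 222, P4 = 160

Only C1 changed, to 202. In ECB, a change in C_i affects only P_i. Decrypting the received ciphertext:
P0: D(K, 253) = 98.
P1: D(K, 202) = 47.
P2: D(K, 51) = 152.
P3: D(K, 121) = 222.
P4: D(K, 59) = 160.
Blocks that differ from the original plaintext: P1.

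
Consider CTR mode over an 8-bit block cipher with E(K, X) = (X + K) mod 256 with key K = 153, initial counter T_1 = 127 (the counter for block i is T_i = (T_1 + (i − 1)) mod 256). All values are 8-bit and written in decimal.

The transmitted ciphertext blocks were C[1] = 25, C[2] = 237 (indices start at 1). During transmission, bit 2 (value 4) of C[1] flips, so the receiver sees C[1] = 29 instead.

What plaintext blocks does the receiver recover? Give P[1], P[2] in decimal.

CTR decryption: S_i = E(K, T_i) where T_i is the counter for block i; P_i = C_i ⊕ S_i.
Only C[1] changed, to 29. In CTR, a change in C_i flips the same bit in P_i only; the keystream is unaffected. Decrypting the received ciphertext:
P[1]: T = 127, S = E(K, T) = 24; 29 ⊕ 24 = 5.
P[2]: T = 128, S = E(K, T) = 25; 237 ⊕ 25 = 244.
Blocks that differ from the original plaintext: P[1].

P[1] = 5, P[2] = 244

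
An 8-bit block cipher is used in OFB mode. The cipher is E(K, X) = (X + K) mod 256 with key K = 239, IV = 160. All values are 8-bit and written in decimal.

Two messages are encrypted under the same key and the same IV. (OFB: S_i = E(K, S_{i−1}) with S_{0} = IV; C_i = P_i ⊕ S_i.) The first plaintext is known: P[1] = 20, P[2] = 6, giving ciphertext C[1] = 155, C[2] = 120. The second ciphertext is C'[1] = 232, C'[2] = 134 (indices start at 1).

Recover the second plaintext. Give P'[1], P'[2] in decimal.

In OFB with a reused IV, both messages share the same keystream S_i, so C_i ⊕ C'_i = P_i ⊕ P'_i and thus P'_i = P_i ⊕ C_i ⊕ C'_i.
P'[1]: 20 ⊕ 155 ⊕ 232 = 103.
P'[2]: 6 ⊕ 120 ⊕ 134 = 248.

P'[1] = 103, P'[2] = 248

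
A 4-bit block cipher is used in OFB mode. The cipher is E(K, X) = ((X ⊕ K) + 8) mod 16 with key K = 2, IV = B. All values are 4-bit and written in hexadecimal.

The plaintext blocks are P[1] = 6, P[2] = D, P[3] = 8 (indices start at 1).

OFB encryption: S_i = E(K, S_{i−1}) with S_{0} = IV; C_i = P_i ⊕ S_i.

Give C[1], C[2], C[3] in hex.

C[1] = 7, C[2] = 6, C[3] = 9

C[1]: S = E(K, B) = 1; 6 ⊕ 1 = 7.
C[2]: S = E(K, 1) = B; D ⊕ B = 6.
C[3]: S = E(K, B) = 1; 8 ⊕ 1 = 9.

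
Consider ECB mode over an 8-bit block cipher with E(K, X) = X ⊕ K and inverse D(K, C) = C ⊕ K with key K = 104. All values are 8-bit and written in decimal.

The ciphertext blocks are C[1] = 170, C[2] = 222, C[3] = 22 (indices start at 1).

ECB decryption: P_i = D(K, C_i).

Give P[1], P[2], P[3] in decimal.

P[1]: D(K, 170) = 194.
P[2]: D(K, 222) = 182.
P[3]: D(K, 22) = 126.

P[1] = 194, P[2] = 182, P[3] = 126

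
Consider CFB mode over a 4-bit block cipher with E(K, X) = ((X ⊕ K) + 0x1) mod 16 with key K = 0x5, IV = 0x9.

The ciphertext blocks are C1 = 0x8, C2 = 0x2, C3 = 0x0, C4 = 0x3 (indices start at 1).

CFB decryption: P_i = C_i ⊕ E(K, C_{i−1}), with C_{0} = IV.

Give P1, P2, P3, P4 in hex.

P1 = 0x5, P2 = 0xC, P3 = 0x8, P4 = 0x5

P1: E(K, 0x9) = 0xD; 0x8 ⊕ 0xD = 0x5.
P2: E(K, 0x8) = 0xE; 0x2 ⊕ 0xE = 0xC.
P3: E(K, 0x2) = 0x8; 0x0 ⊕ 0x8 = 0x8.
P4: E(K, 0x0) = 0x6; 0x3 ⊕ 0x6 = 0x5.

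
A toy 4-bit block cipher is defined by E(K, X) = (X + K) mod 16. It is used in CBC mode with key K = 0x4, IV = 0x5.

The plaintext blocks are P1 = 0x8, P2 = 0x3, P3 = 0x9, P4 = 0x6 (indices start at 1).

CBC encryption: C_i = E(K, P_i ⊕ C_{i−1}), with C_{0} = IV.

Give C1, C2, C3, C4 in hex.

C1: P1 ⊕ 0x5 = 0xD; E(K, 0xD) = 0x1.
C2: P2 ⊕ 0x1 = 0x2; E(K, 0x2) = 0x6.
C3: P3 ⊕ 0x6 = 0xF; E(K, 0xF) = 0x3.
C4: P4 ⊕ 0x3 = 0x5; E(K, 0x5) = 0x9.

C1 = 0x1, C2 = 0x6, C3 = 0x3, C4 = 0x9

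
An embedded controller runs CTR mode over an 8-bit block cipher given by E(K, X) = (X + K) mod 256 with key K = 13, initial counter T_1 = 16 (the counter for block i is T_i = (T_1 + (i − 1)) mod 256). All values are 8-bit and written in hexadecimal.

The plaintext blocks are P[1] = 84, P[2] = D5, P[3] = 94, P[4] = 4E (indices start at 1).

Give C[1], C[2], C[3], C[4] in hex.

C[1] = AD, C[2] = FF, C[3] = BF, C[4] = 62

CTR encryption: S_i = E(K, T_i) where T_i is the counter for block i; C_i = P_i ⊕ S_i.
C[1]: T = 16, S = E(K, T) = 29; 84 ⊕ 29 = AD.
C[2]: T = 17, S = E(K, T) = 2A; D5 ⊕ 2A = FF.
C[3]: T = 18, S = E(K, T) = 2B; 94 ⊕ 2B = BF.
C[4]: T = 19, S = E(K, T) = 2C; 4E ⊕ 2C = 62.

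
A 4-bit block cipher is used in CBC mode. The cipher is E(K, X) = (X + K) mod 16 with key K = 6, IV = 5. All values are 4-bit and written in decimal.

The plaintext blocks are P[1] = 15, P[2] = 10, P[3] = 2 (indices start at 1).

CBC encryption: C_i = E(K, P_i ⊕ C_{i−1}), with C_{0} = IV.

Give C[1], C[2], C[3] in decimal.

C[1]: P[1] ⊕ 5 = 10; E(K, 10) = 0.
C[2]: P[2] ⊕ 0 = 10; E(K, 10) = 0.
C[3]: P[3] ⊕ 0 = 2; E(K, 2) = 8.

C[1] = 0, C[2] = 0, C[3] = 8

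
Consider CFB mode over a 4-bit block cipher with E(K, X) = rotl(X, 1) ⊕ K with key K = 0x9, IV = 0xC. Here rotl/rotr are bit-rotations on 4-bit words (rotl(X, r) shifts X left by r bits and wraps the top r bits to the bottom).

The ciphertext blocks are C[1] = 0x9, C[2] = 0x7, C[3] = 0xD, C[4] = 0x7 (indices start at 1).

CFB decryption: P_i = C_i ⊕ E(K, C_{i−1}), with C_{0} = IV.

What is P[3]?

P[3]: E(K, 0x7) = 0x7; 0xD ⊕ 0x7 = 0xA.

P[3] = 0xA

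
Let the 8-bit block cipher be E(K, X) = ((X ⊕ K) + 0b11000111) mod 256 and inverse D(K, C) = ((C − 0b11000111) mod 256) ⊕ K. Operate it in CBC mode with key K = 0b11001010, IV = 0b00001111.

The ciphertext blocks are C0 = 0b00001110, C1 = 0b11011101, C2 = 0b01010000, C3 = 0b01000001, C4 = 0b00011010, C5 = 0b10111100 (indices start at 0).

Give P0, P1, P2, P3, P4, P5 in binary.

P0 = 0b10000010, P1 = 0b11010010, P2 = 0b10011110, P3 = 0b11100000, P4 = 0b11011000, P5 = 0b00100101

CBC decryption: P_i = D(K, C_i) ⊕ C_{i−1}, with C_{−1} = IV.
P0: D(K, 0b00001110) = 0b10001101; 0b10001101 ⊕ 0b00001111 = 0b10000010.
P1: D(K, 0b11011101) = 0b11011100; 0b11011100 ⊕ 0b00001110 = 0b11010010.
P2: D(K, 0b01010000) = 0b01000011; 0b01000011 ⊕ 0b11011101 = 0b10011110.
P3: D(K, 0b01000001) = 0b10110000; 0b10110000 ⊕ 0b01010000 = 0b11100000.
P4: D(K, 0b00011010) = 0b10011001; 0b10011001 ⊕ 0b01000001 = 0b11011000.
P5: D(K, 0b10111100) = 0b00111111; 0b00111111 ⊕ 0b00011010 = 0b00100101.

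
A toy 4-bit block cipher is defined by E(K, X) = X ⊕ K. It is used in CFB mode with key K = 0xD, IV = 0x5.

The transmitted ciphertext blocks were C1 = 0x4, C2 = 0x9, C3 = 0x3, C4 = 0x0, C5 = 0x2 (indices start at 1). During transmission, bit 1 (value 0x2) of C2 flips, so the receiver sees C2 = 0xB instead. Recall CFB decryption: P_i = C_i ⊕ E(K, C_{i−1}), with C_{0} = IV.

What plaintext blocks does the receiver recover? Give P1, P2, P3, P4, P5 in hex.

Only C2 changed, to 0xB. In CFB, a change in C_i flips the same bit in P_i and garbles P_{i+1}. Decrypting the received ciphertext:
P1: E(K, 0x5) = 0x8; 0x4 ⊕ 0x8 = 0xC.
P2: E(K, 0x4) = 0x9; 0xB ⊕ 0x9 = 0x2.
P3: E(K, 0xB) = 0x6; 0x3 ⊕ 0x6 = 0x5.
P4: E(K, 0x3) = 0xE; 0x0 ⊕ 0xE = 0xE.
P5: E(K, 0x0) = 0xD; 0x2 ⊕ 0xD = 0xF.
Blocks that differ from the original plaintext: P2, P3.

P1 = 0xC, P2 = 0x2, P3 = 0x5, P4 = 0xE, P5 = 0xF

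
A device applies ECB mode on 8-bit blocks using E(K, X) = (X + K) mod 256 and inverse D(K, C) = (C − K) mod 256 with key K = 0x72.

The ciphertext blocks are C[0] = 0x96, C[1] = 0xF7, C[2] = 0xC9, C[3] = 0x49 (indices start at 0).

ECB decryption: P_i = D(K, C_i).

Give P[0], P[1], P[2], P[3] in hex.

P[0]: D(K, 0x96) = 0x24.
P[1]: D(K, 0xF7) = 0x85.
P[2]: D(K, 0xC9) = 0x57.
P[3]: D(K, 0x49) = 0xD7.

P[0] = 0x24, P[1] = 0x85, P[2] = 0x57, P[3] = 0xD7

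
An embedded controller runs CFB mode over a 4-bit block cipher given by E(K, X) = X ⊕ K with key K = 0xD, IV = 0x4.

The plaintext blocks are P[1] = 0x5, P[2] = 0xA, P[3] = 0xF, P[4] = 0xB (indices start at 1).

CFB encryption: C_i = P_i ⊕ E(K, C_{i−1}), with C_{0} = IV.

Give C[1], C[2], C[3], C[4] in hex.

C[1]: E(K, 0x4) = 0x9; 0x5 ⊕ 0x9 = 0xC.
C[2]: E(K, 0xC) = 0x1; 0xA ⊕ 0x1 = 0xB.
C[3]: E(K, 0xB) = 0x6; 0xF ⊕ 0x6 = 0x9.
C[4]: E(K, 0x9) = 0x4; 0xB ⊕ 0x4 = 0xF.

C[1] = 0xC, C[2] = 0xB, C[3] = 0x9, C[4] = 0xF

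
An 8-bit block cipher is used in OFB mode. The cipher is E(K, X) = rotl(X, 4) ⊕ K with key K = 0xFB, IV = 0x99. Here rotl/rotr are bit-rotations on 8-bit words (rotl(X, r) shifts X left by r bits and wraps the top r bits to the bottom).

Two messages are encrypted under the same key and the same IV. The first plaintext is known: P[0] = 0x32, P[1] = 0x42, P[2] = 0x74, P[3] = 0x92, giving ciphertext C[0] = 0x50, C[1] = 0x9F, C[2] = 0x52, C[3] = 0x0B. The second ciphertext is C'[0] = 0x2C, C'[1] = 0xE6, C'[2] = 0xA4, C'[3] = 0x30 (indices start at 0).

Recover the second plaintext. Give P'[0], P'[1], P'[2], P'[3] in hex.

In OFB with a reused IV, both messages share the same keystream S_i, so C_i ⊕ C'_i = P_i ⊕ P'_i and thus P'_i = P_i ⊕ C_i ⊕ C'_i.
P'[0]: 0x32 ⊕ 0x50 ⊕ 0x2C = 0x4E.
P'[1]: 0x42 ⊕ 0x9F ⊕ 0xE6 = 0x3B.
P'[2]: 0x74 ⊕ 0x52 ⊕ 0xA4 = 0x82.
P'[3]: 0x92 ⊕ 0x0B ⊕ 0x30 = 0xA9.

P'[0] = 0x4E, P'[1] = 0x3B, P'[2] = 0x82, P'[3] = 0xA9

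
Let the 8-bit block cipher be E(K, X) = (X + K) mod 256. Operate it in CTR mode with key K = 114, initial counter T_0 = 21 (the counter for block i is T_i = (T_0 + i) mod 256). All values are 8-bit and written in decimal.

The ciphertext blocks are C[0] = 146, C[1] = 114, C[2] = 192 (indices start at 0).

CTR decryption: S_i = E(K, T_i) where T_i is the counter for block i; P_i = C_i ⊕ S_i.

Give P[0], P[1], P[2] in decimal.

P[0]: T = 21, S = E(K, T) = 135; 146 ⊕ 135 = 21.
P[1]: T = 22, S = E(K, T) = 136; 114 ⊕ 136 = 250.
P[2]: T = 23, S = E(K, T) = 137; 192 ⊕ 137 = 73.

P[0] = 21, P[1] = 250, P[2] = 73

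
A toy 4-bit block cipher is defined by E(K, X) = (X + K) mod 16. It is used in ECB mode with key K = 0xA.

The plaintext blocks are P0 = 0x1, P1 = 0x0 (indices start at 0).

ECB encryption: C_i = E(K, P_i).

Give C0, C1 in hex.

C0: E(K, 0x1) = 0xB.
C1: E(K, 0x0) = 0xA.

C0 = 0xB, C1 = 0xA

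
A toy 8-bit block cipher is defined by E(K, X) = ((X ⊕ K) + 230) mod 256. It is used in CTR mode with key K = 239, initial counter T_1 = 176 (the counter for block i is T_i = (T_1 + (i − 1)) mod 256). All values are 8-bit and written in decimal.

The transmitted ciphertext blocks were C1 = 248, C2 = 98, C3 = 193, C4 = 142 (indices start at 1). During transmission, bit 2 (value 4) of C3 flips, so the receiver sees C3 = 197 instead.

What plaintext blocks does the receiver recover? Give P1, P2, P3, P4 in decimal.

CTR decryption: S_i = E(K, T_i) where T_i is the counter for block i; P_i = C_i ⊕ S_i.
Only C3 changed, to 197. In CTR, a change in C_i flips the same bit in P_i only; the keystream is unaffected. Decrypting the received ciphertext:
P1: T = 176, S = E(K, T) = 69; 248 ⊕ 69 = 189.
P2: T = 177, S = E(K, T) = 68; 98 ⊕ 68 = 38.
P3: T = 178, S = E(K, T) = 67; 197 ⊕ 67 = 134.
P4: T = 179, S = E(K, T) = 66; 142 ⊕ 66 = 204.
Blocks that differ from the original plaintext: P3.

P1 = 189, P2 = 38, P3 = 134, P4 = 204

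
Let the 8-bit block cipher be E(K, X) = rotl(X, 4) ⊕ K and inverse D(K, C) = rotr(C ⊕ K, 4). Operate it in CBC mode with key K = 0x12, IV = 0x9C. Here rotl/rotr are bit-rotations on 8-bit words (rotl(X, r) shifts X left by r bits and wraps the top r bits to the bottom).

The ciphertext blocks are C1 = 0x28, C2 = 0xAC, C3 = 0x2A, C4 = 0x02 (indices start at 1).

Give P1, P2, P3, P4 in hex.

P1 = 0x3F, P2 = 0xC3, P3 = 0x2F, P4 = 0x2B

CBC decryption: P_i = D(K, C_i) ⊕ C_{i−1}, with C_{0} = IV.
P1: D(K, 0x28) = 0xA3; 0xA3 ⊕ 0x9C = 0x3F.
P2: D(K, 0xAC) = 0xEB; 0xEB ⊕ 0x28 = 0xC3.
P3: D(K, 0x2A) = 0x83; 0x83 ⊕ 0xAC = 0x2F.
P4: D(K, 0x02) = 0x01; 0x01 ⊕ 0x2A = 0x2B.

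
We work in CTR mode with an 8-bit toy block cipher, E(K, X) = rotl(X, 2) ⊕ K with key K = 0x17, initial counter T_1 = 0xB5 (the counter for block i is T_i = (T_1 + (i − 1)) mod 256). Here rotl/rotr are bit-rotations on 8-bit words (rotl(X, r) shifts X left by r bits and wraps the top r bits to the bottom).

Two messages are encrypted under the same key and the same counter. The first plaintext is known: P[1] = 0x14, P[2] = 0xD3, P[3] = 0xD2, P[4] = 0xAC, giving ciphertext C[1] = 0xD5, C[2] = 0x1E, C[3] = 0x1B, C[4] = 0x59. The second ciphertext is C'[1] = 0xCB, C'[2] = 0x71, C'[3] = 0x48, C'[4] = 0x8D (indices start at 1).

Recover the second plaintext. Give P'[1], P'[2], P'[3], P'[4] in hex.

P'[1] = 0x0A, P'[2] = 0xBC, P'[3] = 0x81, P'[4] = 0x78

In CTR with a reused counter, both messages share the same keystream S_i, so C_i ⊕ C'_i = P_i ⊕ P'_i and thus P'_i = P_i ⊕ C_i ⊕ C'_i.
P'[1]: 0x14 ⊕ 0xD5 ⊕ 0xCB = 0x0A.
P'[2]: 0xD3 ⊕ 0x1E ⊕ 0x71 = 0xBC.
P'[3]: 0xD2 ⊕ 0x1B ⊕ 0x48 = 0x81.
P'[4]: 0xAC ⊕ 0x59 ⊕ 0x8D = 0x78.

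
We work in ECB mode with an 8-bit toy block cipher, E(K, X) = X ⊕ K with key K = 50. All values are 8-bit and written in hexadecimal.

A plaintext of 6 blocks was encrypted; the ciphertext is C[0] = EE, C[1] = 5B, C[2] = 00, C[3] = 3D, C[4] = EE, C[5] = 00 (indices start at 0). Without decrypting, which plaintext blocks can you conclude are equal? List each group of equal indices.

P[0] = P[4]; P[2] = P[5]

ECB encrypts each block independently with the same key, so equal ciphertext blocks imply equal plaintext blocks.
C[0] = C[4] = EE, so P[0] = P[4].
C[2] = C[5] = 00, so P[2] = P[5].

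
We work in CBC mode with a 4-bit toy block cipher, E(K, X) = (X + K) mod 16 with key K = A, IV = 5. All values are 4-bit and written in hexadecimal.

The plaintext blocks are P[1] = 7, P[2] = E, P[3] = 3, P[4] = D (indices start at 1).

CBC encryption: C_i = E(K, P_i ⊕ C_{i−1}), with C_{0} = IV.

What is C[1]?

C[1] = C

C[1]: P[1] ⊕ 5 = 2; E(K, 2) = C.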